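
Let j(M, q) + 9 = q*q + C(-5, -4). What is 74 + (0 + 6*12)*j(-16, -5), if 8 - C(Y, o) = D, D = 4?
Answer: 1514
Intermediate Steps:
C(Y, o) = 4 (C(Y, o) = 8 - 1*4 = 8 - 4 = 4)
j(M, q) = -5 + q² (j(M, q) = -9 + (q*q + 4) = -9 + (q² + 4) = -9 + (4 + q²) = -5 + q²)
74 + (0 + 6*12)*j(-16, -5) = 74 + (0 + 6*12)*(-5 + (-5)²) = 74 + (0 + 72)*(-5 + 25) = 74 + 72*20 = 74 + 1440 = 1514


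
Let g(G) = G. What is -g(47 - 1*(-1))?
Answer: -48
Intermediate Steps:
-g(47 - 1*(-1)) = -(47 - 1*(-1)) = -(47 + 1) = -1*48 = -48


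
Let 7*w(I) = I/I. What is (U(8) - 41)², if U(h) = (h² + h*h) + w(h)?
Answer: 372100/49 ≈ 7593.9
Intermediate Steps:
w(I) = ⅐ (w(I) = (I/I)/7 = (⅐)*1 = ⅐)
U(h) = ⅐ + 2*h² (U(h) = (h² + h*h) + ⅐ = (h² + h²) + ⅐ = 2*h² + ⅐ = ⅐ + 2*h²)
(U(8) - 41)² = ((⅐ + 2*8²) - 41)² = ((⅐ + 2*64) - 41)² = ((⅐ + 128) - 41)² = (897/7 - 41)² = (610/7)² = 372100/49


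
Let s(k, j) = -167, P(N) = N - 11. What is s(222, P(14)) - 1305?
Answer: -1472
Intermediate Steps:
P(N) = -11 + N
s(222, P(14)) - 1305 = -167 - 1305 = -1472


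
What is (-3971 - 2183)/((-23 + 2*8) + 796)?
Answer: -6154/789 ≈ -7.7997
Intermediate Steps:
(-3971 - 2183)/((-23 + 2*8) + 796) = -6154/((-23 + 16) + 796) = -6154/(-7 + 796) = -6154/789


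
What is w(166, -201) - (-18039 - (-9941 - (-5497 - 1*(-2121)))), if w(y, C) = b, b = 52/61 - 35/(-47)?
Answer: 32900537/2867 ≈ 11476.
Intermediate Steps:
b = 4579/2867 (b = 52*(1/61) - 35*(-1/47) = 52/61 + 35/47 = 4579/2867 ≈ 1.5971)
w(y, C) = 4579/2867
w(166, -201) - (-18039 - (-9941 - (-5497 - 1*(-2121)))) = 4579/2867 - (-18039 - (-9941 - (-5497 - 1*(-2121)))) = 4579/2867 - (-18039 - (-9941 - (-5497 + 2121))) = 4579/2867 - (-18039 - (-9941 - 1*(-3376))) = 4579/2867 - (-18039 - (-9941 + 3376)) = 4579/2867 - (-18039 - 1*(-6565)) = 4579/2867 - (-18039 + 6565) = 4579/2867 - 1*(-11474) = 4579/2867 + 11474 = 32900537/2867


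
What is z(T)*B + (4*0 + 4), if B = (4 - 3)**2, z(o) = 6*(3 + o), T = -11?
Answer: -44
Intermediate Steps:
z(o) = 18 + 6*o
B = 1 (B = 1**2 = 1)
z(T)*B + (4*0 + 4) = (18 + 6*(-11))*1 + (4*0 + 4) = (18 - 66)*1 + (0 + 4) = -48*1 + 4 = -48 + 4 = -44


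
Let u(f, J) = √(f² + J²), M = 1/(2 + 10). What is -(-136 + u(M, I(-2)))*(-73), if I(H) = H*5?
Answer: -9928 + 73*√14401/12 ≈ -9198.0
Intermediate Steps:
I(H) = 5*H
M = 1/12 ≈ 0.083333
u(f, J) = √(J² + f²)
-(-136 + u(M, I(-2)))*(-73) = -(-136 + √((5*(-2))² + (1/12)²))*(-73) = -(-136 + √((-10)² + 1/144))*(-73) = -(-136 + √(100 + 1/144))*(-73) = -(-136 + √(14401/144))*(-73) = -(-136 + √14401/12)*(-73) = -(9928 - 73*√14401/12) = -9928 + 73*√14401/12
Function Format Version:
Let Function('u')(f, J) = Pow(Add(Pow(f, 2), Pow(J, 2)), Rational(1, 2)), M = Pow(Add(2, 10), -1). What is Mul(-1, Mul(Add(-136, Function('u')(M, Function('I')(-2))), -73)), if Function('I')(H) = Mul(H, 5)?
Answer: Add(-9928, Mul(Rational(73, 12), Pow(14401, Rational(1, 2)))) ≈ -9198.0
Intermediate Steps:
Function('I')(H) = Mul(5, H)
M = Rational(1, 12) (M = Pow(12, -1) = Rational(1, 12) ≈ 0.083333)
Function('u')(f, J) = Pow(Add(Pow(J, 2), Pow(f, 2)), Rational(1, 2))
Mul(-1, Mul(Add(-136, Function('u')(M, Function('I')(-2))), -73)) = Mul(-1, Mul(Add(-136, Pow(Add(Pow(Mul(5, -2), 2), Pow(Rational(1, 12), 2)), Rational(1, 2))), -73)) = Mul(-1, Mul(Add(-136, Pow(Add(Pow(-10, 2), Rational(1, 144)), Rational(1, 2))), -73)) = Mul(-1, Mul(Add(-136, Pow(Add(100, Rational(1, 144)), Rational(1, 2))), -73)) = Mul(-1, Mul(Add(-136, Pow(Rational(14401, 144), Rational(1, 2))), -73)) = Mul(-1, Mul(Add(-136, Mul(Rational(1, 12), Pow(14401, Rational(1, 2)))), -73)) = Mul(-1, Add(9928, Mul(Rational(-73, 12), Pow(14401, Rational(1, 2))))) = Add(-9928, Mul(Rational(73, 12), Pow(14401, Rational(1, 2))))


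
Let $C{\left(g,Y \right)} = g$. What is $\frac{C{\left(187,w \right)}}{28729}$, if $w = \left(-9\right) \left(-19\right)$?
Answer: $\frac{187}{28729} \approx 0.0065091$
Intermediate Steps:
$w = 171$
$\frac{C{\left(187,w \right)}}{28729} = \frac{187}{28729}$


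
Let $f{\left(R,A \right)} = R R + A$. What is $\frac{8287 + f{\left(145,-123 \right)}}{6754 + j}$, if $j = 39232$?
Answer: $\frac{29189}{45986} \approx 0.63474$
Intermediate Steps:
$f{\left(R,A \right)} = A + R^{2}$ ($f{\left(R,A \right)} = R^{2} + A = A + R^{2}$)
$\frac{8287 + f{\left(145,-123 \right)}}{6754 + j} = \frac{8287 - \left(123 - 145^{2}\right)}{6754 + 39232} = \frac{8287 + \left(-123 + 21025\right)}{45986} = \left(8287 + 20902\right) \frac{1}{45986} = 29189 \cdot \frac{1}{45986} = \frac{29189}{45986}$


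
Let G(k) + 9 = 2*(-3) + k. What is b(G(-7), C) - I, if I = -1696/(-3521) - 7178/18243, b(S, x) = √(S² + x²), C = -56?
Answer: -5666390/64233603 + 2*√905 ≈ 60.078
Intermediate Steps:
G(k) = -15 + k (G(k) = -9 + (2*(-3) + k) = -9 + (-6 + k) = -15 + k)
I = 5666390/64233603 (I = -1696*(-1/3521) - 7178*1/18243 = 1696/3521 - 7178/18243 = 5666390/64233603 ≈ 0.088215)
b(G(-7), C) - I = √((-15 - 7)² + (-56)²) - 1*5666390/64233603 = √((-22)² + 3136) - 5666390/64233603 = √(484 + 3136) - 5666390/64233603 = √3620 - 5666390/64233603 = 2*√905 - 5666390/64233603 = -5666390/64233603 + 2*√905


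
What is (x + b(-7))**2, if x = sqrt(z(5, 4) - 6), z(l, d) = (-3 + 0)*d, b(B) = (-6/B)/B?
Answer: -43182/2401 - 36*I*sqrt(2)/49 ≈ -17.985 - 1.039*I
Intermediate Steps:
b(B) = -6/B**2
z(l, d) = -3*d
x = 3*I*sqrt(2) (x = sqrt(-3*4 - 6) = sqrt(-12 - 6) = sqrt(-18) = 3*I*sqrt(2) ≈ 4.2426*I)
(x + b(-7))**2 = (3*I*sqrt(2) - 6/(-7)**2)**2 = (3*I*sqrt(2) - 6*1/49)**2 = (3*I*sqrt(2) - 6/49)**2 = (-6/49 + 3*I*sqrt(2))**2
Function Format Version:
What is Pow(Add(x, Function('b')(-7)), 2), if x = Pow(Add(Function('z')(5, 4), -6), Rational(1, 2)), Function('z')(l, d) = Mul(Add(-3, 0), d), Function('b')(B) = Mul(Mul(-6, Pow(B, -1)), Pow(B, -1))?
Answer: Add(Rational(-43182, 2401), Mul(Rational(-36, 49), I, Pow(2, Rational(1, 2)))) ≈ Add(-17.985, Mul(-1.0390, I))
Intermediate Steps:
Function('b')(B) = Mul(-6, Pow(B, -2))
Function('z')(l, d) = Mul(-3, d)
x = Mul(3, I, Pow(2, Rational(1, 2))) (x = Pow(Add(Mul(-3, 4), -6), Rational(1, 2)) = Pow(Add(-12, -6), Rational(1, 2)) = Pow(-18, Rational(1, 2)) = Mul(3, I, Pow(2, Rational(1, 2))) ≈ Mul(4.2426, I))
Pow(Add(x, Function('b')(-7)), 2) = Pow(Add(Mul(3, I, Pow(2, Rational(1, 2))), Mul(-6, Pow(-7, -2))), 2) = Pow(Add(Mul(3, I, Pow(2, Rational(1, 2))), Mul(-6, Rational(1, 49))), 2) = Pow(Add(Mul(3, I, Pow(2, Rational(1, 2))), Rational(-6, 49)), 2) = Pow(Add(Rational(-6, 49), Mul(3, I, Pow(2, Rational(1, 2)))), 2)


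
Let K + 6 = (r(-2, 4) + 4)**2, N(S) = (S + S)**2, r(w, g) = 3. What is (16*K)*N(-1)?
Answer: 2752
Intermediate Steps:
N(S) = 4*S**2 (N(S) = (2*S)**2 = 4*S**2)
K = 43 (K = -6 + (3 + 4)**2 = -6 + 7**2 = -6 + 49 = 43)
(16*K)*N(-1) = (16*43)*(4*(-1)**2) = 688*(4*1) = 688*4 = 2752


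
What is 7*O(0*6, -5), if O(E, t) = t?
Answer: -35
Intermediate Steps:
7*O(0*6, -5) = 7*(-5) = -35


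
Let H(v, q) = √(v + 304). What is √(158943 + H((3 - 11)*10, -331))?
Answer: √(158943 + 4*√14) ≈ 398.70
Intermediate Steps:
H(v, q) = √(304 + v)
√(158943 + H((3 - 11)*10, -331)) = √(158943 + √(304 + (3 - 11)*10)) = √(158943 + √(304 - 8*10)) = √(158943 + √(304 - 80)) = √(158943 + √224) = √(158943 + 4*√14)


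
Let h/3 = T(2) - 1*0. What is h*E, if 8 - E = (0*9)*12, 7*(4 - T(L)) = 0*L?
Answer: 96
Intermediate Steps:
T(L) = 4 (T(L) = 4 - 0*L = 4 - ⅐*0 = 4 + 0 = 4)
E = 8 (E = 8 - 0*9*12 = 8 - 0*12 = 8 - 1*0 = 8 + 0 = 8)
h = 12 (h = 3*(4 - 1*0) = 3*(4 + 0) = 3*4 = 12)
h*E = 12*8 = 96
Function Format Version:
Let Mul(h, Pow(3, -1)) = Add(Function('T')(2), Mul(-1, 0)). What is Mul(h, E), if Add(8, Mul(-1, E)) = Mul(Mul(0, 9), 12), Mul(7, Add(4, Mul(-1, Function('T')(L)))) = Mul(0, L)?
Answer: 96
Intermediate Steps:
Function('T')(L) = 4 (Function('T')(L) = Add(4, Mul(Rational(-1, 7), Mul(0, L))) = Add(4, Mul(Rational(-1, 7), 0)) = Add(4, 0) = 4)
E = 8 (E = Add(8, Mul(-1, Mul(Mul(0, 9), 12))) = Add(8, Mul(-1, Mul(0, 12))) = Add(8, Mul(-1, 0)) = Add(8, 0) = 8)
h = 12 (h = Mul(3, Add(4, Mul(-1, 0))) = Mul(3, Add(4, 0)) = Mul(3, 4) = 12)
Mul(h, E) = Mul(12, 8) = 96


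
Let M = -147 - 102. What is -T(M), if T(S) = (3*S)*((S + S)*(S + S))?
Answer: 185258988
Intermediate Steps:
M = -249
T(S) = 12*S³ (T(S) = (3*S)*((2*S)*(2*S)) = (3*S)*(4*S²) = 12*S³)
-T(M) = -12*(-249)³ = -12*(-15438249) = -1*(-185258988) = 185258988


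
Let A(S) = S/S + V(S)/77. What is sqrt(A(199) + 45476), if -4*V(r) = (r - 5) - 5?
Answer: 3*sqrt(2445619)/22 ≈ 213.25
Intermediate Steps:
V(r) = 5/2 - r/4 (V(r) = -((r - 5) - 5)/4 = -((-5 + r) - 5)/4 = -(-10 + r)/4 = 5/2 - r/4)
A(S) = 159/154 - S/308 (A(S) = S/S + (5/2 - S/4)/77 = 1 + (5/2 - S/4)*(1/77) = 1 + (5/154 - S/308) = 159/154 - S/308)
sqrt(A(199) + 45476) = sqrt((159/154 - 1/308*199) + 45476) = sqrt((159/154 - 199/308) + 45476) = sqrt(17/44 + 45476) = sqrt(2000961/44) = 3*sqrt(2445619)/22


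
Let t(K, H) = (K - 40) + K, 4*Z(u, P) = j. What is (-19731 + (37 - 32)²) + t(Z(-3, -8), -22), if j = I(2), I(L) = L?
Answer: -19745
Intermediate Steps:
j = 2
Z(u, P) = ½ (Z(u, P) = (¼)*2 = ½)
t(K, H) = -40 + 2*K (t(K, H) = (-40 + K) + K = -40 + 2*K)
(-19731 + (37 - 32)²) + t(Z(-3, -8), -22) = (-19731 + (37 - 32)²) + (-40 + 2*(½)) = (-19731 + 5²) + (-40 + 1) = (-19731 + 25) - 39 = -19706 - 39 = -19745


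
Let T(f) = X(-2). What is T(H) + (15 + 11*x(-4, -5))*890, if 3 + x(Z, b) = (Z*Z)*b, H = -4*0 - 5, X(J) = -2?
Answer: -799222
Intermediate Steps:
H = -5 (H = 0 - 5 = -5)
T(f) = -2
x(Z, b) = -3 + b*Z**2 (x(Z, b) = -3 + (Z*Z)*b = -3 + Z**2*b = -3 + b*Z**2)
T(H) + (15 + 11*x(-4, -5))*890 = -2 + (15 + 11*(-3 - 5*(-4)**2))*890 = -2 + (15 + 11*(-3 - 5*16))*890 = -2 + (15 + 11*(-3 - 80))*890 = -2 + (15 + 11*(-83))*890 = -2 + (15 - 913)*890 = -2 - 898*890 = -2 - 799220 = -799222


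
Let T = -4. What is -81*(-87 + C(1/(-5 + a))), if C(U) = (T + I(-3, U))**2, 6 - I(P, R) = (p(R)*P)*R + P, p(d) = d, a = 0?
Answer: 3077271/625 ≈ 4923.6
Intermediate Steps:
I(P, R) = 6 - P - P*R**2 (I(P, R) = 6 - ((R*P)*R + P) = 6 - ((P*R)*R + P) = 6 - (P*R**2 + P) = 6 - (P + P*R**2) = 6 + (-P - P*R**2) = 6 - P - P*R**2)
C(U) = (5 + 3*U**2)**2 (C(U) = (-4 + (6 - 1*(-3) - 1*(-3)*U**2))**2 = (-4 + (6 + 3 + 3*U**2))**2 = (-4 + (9 + 3*U**2))**2 = (5 + 3*U**2)**2)
-81*(-87 + C(1/(-5 + a))) = -81*(-87 + (5 + 3*(1/(-5 + 0))**2)**2) = -81*(-87 + (5 + 3*(1/(-5))**2)**2) = -81*(-87 + (5 + 3*(-1/5)**2)**2) = -81*(-87 + (5 + 3*(1/25))**2) = -81*(-87 + (5 + 3/25)**2) = -81*(-87 + (128/25)**2) = -81*(-87 + 16384/625) = -81*(-37991/625) = 3077271/625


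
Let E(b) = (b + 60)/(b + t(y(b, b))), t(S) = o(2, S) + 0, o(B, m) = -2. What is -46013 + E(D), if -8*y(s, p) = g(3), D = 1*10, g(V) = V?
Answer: -184017/4 ≈ -46004.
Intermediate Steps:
D = 10
y(s, p) = -3/8 (y(s, p) = -⅛*3 = -3/8)
t(S) = -2 (t(S) = -2 + 0 = -2)
E(b) = (60 + b)/(-2 + b) (E(b) = (b + 60)/(b - 2) = (60 + b)/(-2 + b))
-46013 + E(D) = -46013 + (60 + 10)/(-2 + 10) = -46013 + 70/8 = -46013 + (⅛)*70 = -46013 + 35/4 = -184017/4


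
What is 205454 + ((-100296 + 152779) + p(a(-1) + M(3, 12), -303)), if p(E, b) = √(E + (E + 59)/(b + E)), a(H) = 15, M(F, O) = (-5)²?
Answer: 257937 + √2740723/263 ≈ 2.5794e+5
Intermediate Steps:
M(F, O) = 25
p(E, b) = √(E + (59 + E)/(E + b))
205454 + ((-100296 + 152779) + p(a(-1) + M(3, 12), -303)) = 205454 + ((-100296 + 152779) + √((59 + (15 + 25) + (15 + 25)*((15 + 25) - 303))/((15 + 25) - 303))) = 205454 + (52483 + √((59 + 40 + 40*(40 - 303))/(40 - 303))) = 205454 + (52483 + √((59 + 40 + 40*(-263))/(-263))) = 205454 + (52483 + √(-(59 + 40 - 10520)/263)) = 205454 + (52483 + √(-1/263*(-10421))) = 205454 + (52483 + √(10421/263)) = 205454 + (52483 + √2740723/263) = 257937 + √2740723/263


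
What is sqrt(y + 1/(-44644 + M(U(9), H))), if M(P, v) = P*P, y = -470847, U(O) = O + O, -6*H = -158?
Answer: I*sqrt(57804191143570)/11080 ≈ 686.18*I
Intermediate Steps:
H = 79/3 (H = -1/6*(-158) = 79/3 ≈ 26.333)
U(O) = 2*O
M(P, v) = P**2
sqrt(y + 1/(-44644 + M(U(9), H))) = sqrt(-470847 + 1/(-44644 + (2*9)**2)) = sqrt(-470847 + 1/(-44644 + 18**2)) = sqrt(-470847 + 1/(-44644 + 324)) = sqrt(-470847 + 1/(-44320)) = sqrt(-470847 - 1/44320) = sqrt(-20867939041/44320) = I*sqrt(57804191143570)/11080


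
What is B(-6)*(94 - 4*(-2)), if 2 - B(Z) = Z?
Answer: 816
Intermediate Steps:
B(Z) = 2 - Z
B(-6)*(94 - 4*(-2)) = (2 - 1*(-6))*(94 - 4*(-2)) = (2 + 6)*(94 + 8) = 8*102 = 816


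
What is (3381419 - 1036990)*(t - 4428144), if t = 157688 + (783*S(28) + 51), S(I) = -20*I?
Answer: -11039646551665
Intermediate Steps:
t = -280741 (t = 157688 + (783*(-20*28) + 51) = 157688 + (783*(-560) + 51) = 157688 + (-438480 + 51) = 157688 - 438429 = -280741)
(3381419 - 1036990)*(t - 4428144) = (3381419 - 1036990)*(-280741 - 4428144) = 2344429*(-4708885) = -11039646551665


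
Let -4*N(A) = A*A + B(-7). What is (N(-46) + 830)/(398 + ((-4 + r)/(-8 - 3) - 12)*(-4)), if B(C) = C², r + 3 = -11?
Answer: 12705/19336 ≈ 0.65706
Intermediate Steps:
r = -14 (r = -3 - 11 = -14)
N(A) = -49/4 - A²/4 (N(A) = -(A*A + (-7)²)/4 = -(A² + 49)/4 = -(49 + A²)/4 = -49/4 - A²/4)
(N(-46) + 830)/(398 + ((-4 + r)/(-8 - 3) - 12)*(-4)) = ((-49/4 - ¼*(-46)²) + 830)/(398 + ((-4 - 14)/(-8 - 3) - 12)*(-4)) = ((-49/4 - ¼*2116) + 830)/(398 + (-18/(-11) - 12)*(-4)) = ((-49/4 - 529) + 830)/(398 + (-18*(-1/11) - 12)*(-4)) = (-2165/4 + 830)/(398 + (18/11 - 12)*(-4)) = 1155/(4*(398 - 114/11*(-4))) = 1155/(4*(398 + 456/11)) = 1155/(4*(4834/11)) = (1155/4)*(11/4834) = 12705/19336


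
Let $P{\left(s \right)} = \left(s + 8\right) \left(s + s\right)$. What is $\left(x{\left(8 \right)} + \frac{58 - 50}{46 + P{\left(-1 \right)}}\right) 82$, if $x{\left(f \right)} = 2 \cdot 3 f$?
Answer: $\frac{7913}{2} \approx 3956.5$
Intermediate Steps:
$x{\left(f \right)} = 6 f$
$P{\left(s \right)} = 2 s \left(8 + s\right)$ ($P{\left(s \right)} = \left(8 + s\right) 2 s = 2 s \left(8 + s\right)$)
$\left(x{\left(8 \right)} + \frac{58 - 50}{46 + P{\left(-1 \right)}}\right) 82 = \left(6 \cdot 8 + \frac{58 - 50}{46 + 2 \left(-1\right) \left(8 - 1\right)}\right) 82 = \left(48 + \frac{8}{46 + 2 \left(-1\right) 7}\right) 82 = \left(48 + \frac{8}{46 - 14}\right) 82 = \left(48 + \frac{8}{32}\right) 82 = \left(48 + 8 \cdot \frac{1}{32}\right) 82 = \left(48 + \frac{1}{4}\right) 82 = \frac{193}{4} \cdot 82 = \frac{7913}{2}$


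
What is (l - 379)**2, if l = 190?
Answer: 35721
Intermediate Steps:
(l - 379)**2 = (190 - 379)**2 = (-189)**2 = 35721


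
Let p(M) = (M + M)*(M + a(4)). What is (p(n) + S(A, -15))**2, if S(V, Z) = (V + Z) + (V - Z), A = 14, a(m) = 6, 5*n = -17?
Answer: 66564/625 ≈ 106.50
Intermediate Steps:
n = -17/5 (n = (1/5)*(-17) = -17/5 ≈ -3.4000)
p(M) = 2*M*(6 + M) (p(M) = (M + M)*(M + 6) = (2*M)*(6 + M) = 2*M*(6 + M))
S(V, Z) = 2*V
(p(n) + S(A, -15))**2 = (2*(-17/5)*(6 - 17/5) + 2*14)**2 = (2*(-17/5)*(13/5) + 28)**2 = (-442/25 + 28)**2 = (258/25)**2 = 66564/625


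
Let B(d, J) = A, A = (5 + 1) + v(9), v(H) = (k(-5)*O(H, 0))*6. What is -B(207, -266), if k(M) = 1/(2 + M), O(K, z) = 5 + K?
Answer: 22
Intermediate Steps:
v(H) = -10 - 2*H (v(H) = ((5 + H)/(2 - 5))*6 = ((5 + H)/(-3))*6 = -(5 + H)/3*6 = (-5/3 - H/3)*6 = -10 - 2*H)
A = -22 (A = (5 + 1) + (-10 - 2*9) = 6 + (-10 - 18) = 6 - 28 = -22)
B(d, J) = -22
-B(207, -266) = -1*(-22) = 22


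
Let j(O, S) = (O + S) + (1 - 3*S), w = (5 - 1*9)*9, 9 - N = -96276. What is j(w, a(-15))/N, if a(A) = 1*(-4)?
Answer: -9/32095 ≈ -0.00028042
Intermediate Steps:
N = 96285 (N = 9 - 1*(-96276) = 9 + 96276 = 96285)
a(A) = -4
w = -36 (w = (5 - 9)*9 = -4*9 = -36)
j(O, S) = 1 + O - 2*S
j(w, a(-15))/N = (1 - 36 - 2*(-4))/96285 = (1 - 36 + 8)*(1/96285) = -27*1/96285 = -9/32095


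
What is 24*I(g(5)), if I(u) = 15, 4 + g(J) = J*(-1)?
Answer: 360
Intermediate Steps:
g(J) = -4 - J (g(J) = -4 + J*(-1) = -4 - J)
24*I(g(5)) = 24*15 = 360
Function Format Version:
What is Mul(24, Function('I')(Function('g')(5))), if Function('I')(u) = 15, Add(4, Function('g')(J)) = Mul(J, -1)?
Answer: 360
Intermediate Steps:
Function('g')(J) = Add(-4, Mul(-1, J)) (Function('g')(J) = Add(-4, Mul(J, -1)) = Add(-4, Mul(-1, J)))
Mul(24, Function('I')(Function('g')(5))) = Mul(24, 15) = 360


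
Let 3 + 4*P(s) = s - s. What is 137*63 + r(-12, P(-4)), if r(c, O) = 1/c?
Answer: 103571/12 ≈ 8630.9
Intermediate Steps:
P(s) = -3/4 (P(s) = -3/4 + (s - s)/4 = -3/4 + (1/4)*0 = -3/4 + 0 = -3/4)
137*63 + r(-12, P(-4)) = 137*63 + 1/(-12) = 8631 - 1/12 = 103571/12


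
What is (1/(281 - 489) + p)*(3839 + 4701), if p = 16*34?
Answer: 241577385/52 ≈ 4.6457e+6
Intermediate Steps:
p = 544
(1/(281 - 489) + p)*(3839 + 4701) = (1/(281 - 489) + 544)*(3839 + 4701) = (1/(-208) + 544)*8540 = (-1/208 + 544)*8540 = (113151/208)*8540 = 241577385/52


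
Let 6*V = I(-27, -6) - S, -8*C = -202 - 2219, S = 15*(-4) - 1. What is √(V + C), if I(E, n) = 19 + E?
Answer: 5*√1794/12 ≈ 17.648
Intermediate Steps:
S = -61 (S = -60 - 1 = -61)
C = 2421/8 (C = -(-202 - 2219)/8 = -⅛*(-2421) = 2421/8 ≈ 302.63)
V = 53/6 (V = ((19 - 27) - 1*(-61))/6 = (-8 + 61)/6 = (⅙)*53 = 53/6 ≈ 8.8333)
√(V + C) = √(53/6 + 2421/8) = √(7475/24) = 5*√1794/12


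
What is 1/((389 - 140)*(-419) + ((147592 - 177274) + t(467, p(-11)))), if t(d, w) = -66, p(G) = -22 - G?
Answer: -1/134079 ≈ -7.4583e-6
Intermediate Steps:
1/((389 - 140)*(-419) + ((147592 - 177274) + t(467, p(-11)))) = 1/((389 - 140)*(-419) + ((147592 - 177274) - 66)) = 1/(249*(-419) + (-29682 - 66)) = 1/(-104331 - 29748) = 1/(-134079) = -1/134079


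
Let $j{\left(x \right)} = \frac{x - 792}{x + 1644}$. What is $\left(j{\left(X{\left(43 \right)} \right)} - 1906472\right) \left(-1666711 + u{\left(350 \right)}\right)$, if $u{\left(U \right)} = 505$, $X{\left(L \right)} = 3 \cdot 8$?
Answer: $\frac{441544043484432}{139} \approx 3.1766 \cdot 10^{12}$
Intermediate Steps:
$X{\left(L \right)} = 24$
$j{\left(x \right)} = \frac{-792 + x}{1644 + x}$
$\left(j{\left(X{\left(43 \right)} \right)} - 1906472\right) \left(-1666711 + u{\left(350 \right)}\right) = \left(\frac{-792 + 24}{1644 + 24} - 1906472\right) \left(-1666711 + 505\right) = \left(\frac{1}{1668} \left(-768\right) - 1906472\right) \left(-1666206\right) = \left(- \frac{64}{139} - 1906472\right) \left(-1666206\right) = \left(- \frac{264999672}{139}\right) \left(-1666206\right) = \frac{441544043484432}{139}$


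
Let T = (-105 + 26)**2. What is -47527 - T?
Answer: -53768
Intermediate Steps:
T = 6241 (T = (-79)**2 = 6241)
-47527 - T = -47527 - 1*6241 = -47527 - 6241 = -53768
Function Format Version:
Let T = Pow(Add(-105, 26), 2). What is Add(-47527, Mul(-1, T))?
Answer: -53768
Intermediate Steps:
T = 6241 (T = Pow(-79, 2) = 6241)
Add(-47527, Mul(-1, T)) = Add(-47527, Mul(-1, 6241)) = Add(-47527, -6241) = -53768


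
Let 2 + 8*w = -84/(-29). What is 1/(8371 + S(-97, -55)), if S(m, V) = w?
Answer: 116/971049 ≈ 0.00011946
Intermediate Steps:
w = 13/116 (w = -¼ + (-84/(-29))/8 = -¼ + (-84*(-1/29))/8 = -¼ + (⅛)*(84/29) = -¼ + 21/58 = 13/116 ≈ 0.11207)
S(m, V) = 13/116
1/(8371 + S(-97, -55)) = 1/(8371 + 13/116) = 1/(971049/116) = 116/971049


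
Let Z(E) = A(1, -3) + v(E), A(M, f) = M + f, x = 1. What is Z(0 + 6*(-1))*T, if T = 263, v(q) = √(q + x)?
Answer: -526 + 263*I*√5 ≈ -526.0 + 588.09*I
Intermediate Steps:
v(q) = √(1 + q) (v(q) = √(q + 1) = √(1 + q))
Z(E) = -2 + √(1 + E) (Z(E) = (1 - 3) + √(1 + E) = -2 + √(1 + E))
Z(0 + 6*(-1))*T = (-2 + √(1 + (0 + 6*(-1))))*263 = (-2 + √(1 + (0 - 6)))*263 = (-2 + √(1 - 6))*263 = (-2 + √(-5))*263 = (-2 + I*√5)*263 = -526 + 263*I*√5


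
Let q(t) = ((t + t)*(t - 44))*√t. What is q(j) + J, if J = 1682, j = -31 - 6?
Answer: 1682 + 5994*I*√37 ≈ 1682.0 + 36460.0*I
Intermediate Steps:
j = -37
q(t) = 2*t^(3/2)*(-44 + t) (q(t) = ((2*t)*(-44 + t))*√t = (2*t*(-44 + t))*√t = 2*t^(3/2)*(-44 + t))
q(j) + J = 2*(-37)^(3/2)*(-44 - 37) + 1682 = 2*(-37*I*√37)*(-81) + 1682 = 5994*I*√37 + 1682 = 1682 + 5994*I*√37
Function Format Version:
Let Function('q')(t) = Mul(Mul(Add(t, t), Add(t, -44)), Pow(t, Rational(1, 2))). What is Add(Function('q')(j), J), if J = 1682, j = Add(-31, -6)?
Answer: Add(1682, Mul(5994, I, Pow(37, Rational(1, 2)))) ≈ Add(1682.0, Mul(36460., I))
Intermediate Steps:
j = -37
Function('q')(t) = Mul(2, Pow(t, Rational(3, 2)), Add(-44, t)) (Function('q')(t) = Mul(Mul(Mul(2, t), Add(-44, t)), Pow(t, Rational(1, 2))) = Mul(Mul(2, t, Add(-44, t)), Pow(t, Rational(1, 2))) = Mul(2, Pow(t, Rational(3, 2)), Add(-44, t)))
Add(Function('q')(j), J) = Add(Mul(2, Pow(-37, Rational(3, 2)), Add(-44, -37)), 1682) = Add(Mul(2, Mul(-37, I, Pow(37, Rational(1, 2))), -81), 1682) = Add(Mul(5994, I, Pow(37, Rational(1, 2))), 1682) = Add(1682, Mul(5994, I, Pow(37, Rational(1, 2))))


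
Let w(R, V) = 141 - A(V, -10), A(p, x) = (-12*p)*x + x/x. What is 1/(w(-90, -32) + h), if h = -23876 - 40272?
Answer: -1/60168 ≈ -1.6620e-5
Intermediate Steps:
A(p, x) = 1 - 12*p*x (A(p, x) = -12*p*x + 1 = 1 - 12*p*x)
w(R, V) = 140 - 120*V (w(R, V) = 141 - (1 - 12*V*(-10)) = 141 - (1 + 120*V) = 141 + (-1 - 120*V) = 140 - 120*V)
h = -64148
1/(w(-90, -32) + h) = 1/((140 - 120*(-32)) - 64148) = 1/((140 + 3840) - 64148) = 1/(3980 - 64148) = 1/(-60168) = -1/60168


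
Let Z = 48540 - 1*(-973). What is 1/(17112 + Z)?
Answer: 1/66625 ≈ 1.5009e-5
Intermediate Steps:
Z = 49513 (Z = 48540 + 973 = 49513)
1/(17112 + Z) = 1/(17112 + 49513) = 1/66625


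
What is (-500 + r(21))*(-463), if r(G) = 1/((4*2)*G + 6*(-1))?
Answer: 37502537/162 ≈ 2.3150e+5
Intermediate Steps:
r(G) = 1/(-6 + 8*G) (r(G) = 1/(8*G - 6) = 1/(-6 + 8*G))
(-500 + r(21))*(-463) = (-500 + 1/(2*(-3 + 4*21)))*(-463) = (-500 + 1/(2*(-3 + 84)))*(-463) = (-500 + (½)/81)*(-463) = (-500 + (½)*(1/81))*(-463) = (-500 + 1/162)*(-463) = -80999/162*(-463) = 37502537/162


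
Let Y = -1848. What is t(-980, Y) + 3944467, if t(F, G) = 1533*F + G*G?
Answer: 5857231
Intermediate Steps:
t(F, G) = G² + 1533*F (t(F, G) = 1533*F + G² = G² + 1533*F)
t(-980, Y) + 3944467 = ((-1848)² + 1533*(-980)) + 3944467 = (3415104 - 1502340) + 3944467 = 1912764 + 3944467 = 5857231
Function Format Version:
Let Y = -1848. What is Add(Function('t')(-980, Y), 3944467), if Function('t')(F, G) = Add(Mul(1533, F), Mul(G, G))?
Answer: 5857231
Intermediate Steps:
Function('t')(F, G) = Add(Pow(G, 2), Mul(1533, F)) (Function('t')(F, G) = Add(Mul(1533, F), Pow(G, 2)) = Add(Pow(G, 2), Mul(1533, F)))
Add(Function('t')(-980, Y), 3944467) = Add(Add(Pow(-1848, 2), Mul(1533, -980)), 3944467) = Add(Add(3415104, -1502340), 3944467) = Add(1912764, 3944467) = 5857231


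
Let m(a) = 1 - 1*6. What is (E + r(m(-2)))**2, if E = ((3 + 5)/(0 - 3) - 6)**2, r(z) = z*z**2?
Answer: 201601/81 ≈ 2488.9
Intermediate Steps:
m(a) = -5 (m(a) = 1 - 6 = -5)
r(z) = z**3
E = 676/9 (E = (8/(-3) - 6)**2 = (8*(-1/3) - 6)**2 = (-8/3 - 6)**2 = (-26/3)**2 = 676/9 ≈ 75.111)
(E + r(m(-2)))**2 = (676/9 + (-5)**3)**2 = (676/9 - 125)**2 = (-449/9)**2 = 201601/81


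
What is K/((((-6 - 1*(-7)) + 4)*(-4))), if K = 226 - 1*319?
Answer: 93/20 ≈ 4.6500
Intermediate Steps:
K = -93 (K = 226 - 319 = -93)
K/((((-6 - 1*(-7)) + 4)*(-4))) = -93*(-1/(4*((-6 - 1*(-7)) + 4))) = -93*(-1/(4*((-6 + 7) + 4))) = -93*(-1/(4*(1 + 4))) = -93/(5*(-4)) = -93/(-20) = -93*(-1/20) = 93/20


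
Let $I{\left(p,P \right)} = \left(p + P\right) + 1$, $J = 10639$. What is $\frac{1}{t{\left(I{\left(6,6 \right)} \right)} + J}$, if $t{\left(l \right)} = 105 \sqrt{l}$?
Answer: $\frac{10639}{113044996} - \frac{105 \sqrt{13}}{113044996} \approx 9.0764 \cdot 10^{-5}$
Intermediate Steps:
$I{\left(p,P \right)} = 1 + P + p$ ($I{\left(p,P \right)} = \left(P + p\right) + 1 = 1 + P + p$)
$\frac{1}{t{\left(I{\left(6,6 \right)} \right)} + J} = \frac{1}{105 \sqrt{1 + 6 + 6} + 10639} = \frac{1}{105 \sqrt{13} + 10639} = \frac{1}{10639 + 105 \sqrt{13}}$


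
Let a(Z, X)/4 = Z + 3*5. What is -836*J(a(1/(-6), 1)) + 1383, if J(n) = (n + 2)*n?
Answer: -27368225/9 ≈ -3.0409e+6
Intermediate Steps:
a(Z, X) = 60 + 4*Z (a(Z, X) = 4*(Z + 3*5) = 4*(Z + 15) = 4*(15 + Z) = 60 + 4*Z)
J(n) = n*(2 + n) (J(n) = (2 + n)*n = n*(2 + n))
-836*J(a(1/(-6), 1)) + 1383 = -836*(60 + 4/(-6))*(2 + (60 + 4/(-6))) + 1383 = -836*(60 + 4*(-⅙))*(2 + (60 + 4*(-⅙))) + 1383 = -836*(60 - ⅔)*(2 + (60 - ⅔)) + 1383 = -148808*(2 + 178/3)/3 + 1383 = -148808*184/(3*3) + 1383 = -836*32752/9 + 1383 = -27380672/9 + 1383 = -27368225/9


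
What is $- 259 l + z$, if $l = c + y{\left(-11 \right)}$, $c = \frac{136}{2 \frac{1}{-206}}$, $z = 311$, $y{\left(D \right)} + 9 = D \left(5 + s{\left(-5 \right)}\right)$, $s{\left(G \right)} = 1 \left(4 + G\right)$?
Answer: $3642110$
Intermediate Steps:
$s{\left(G \right)} = 4 + G$
$y{\left(D \right)} = -9 + 4 D$ ($y{\left(D \right)} = -9 + D \left(5 + \left(4 - 5\right)\right) = -9 + D \left(5 - 1\right) = -9 + D 4 = -9 + 4 D$)
$c = -14008$ ($c = \frac{136}{2 \left(- \frac{1}{206}\right)} = \frac{136}{- \frac{1}{103}} = 136 \left(-103\right) = -14008$)
$l = -14061$ ($l = -14008 + \left(-9 + 4 \left(-11\right)\right) = -14008 - 53 = -14061$)
$- 259 l + z = \left(-259\right) \left(-14061\right) + 311 = 3641799 + 311 = 3642110$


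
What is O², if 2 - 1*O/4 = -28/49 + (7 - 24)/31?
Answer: 7333264/47089 ≈ 155.73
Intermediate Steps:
O = 2708/217 (O = 8 - 4*(-28/49 + (7 - 24)/31) = 8 - 4*(-28*1/49 - 17*1/31) = 8 - 4*(-4/7 - 17/31) = 8 - 4*(-243/217) = 8 + 972/217 = 2708/217 ≈ 12.479)
O² = (2708/217)² = 7333264/47089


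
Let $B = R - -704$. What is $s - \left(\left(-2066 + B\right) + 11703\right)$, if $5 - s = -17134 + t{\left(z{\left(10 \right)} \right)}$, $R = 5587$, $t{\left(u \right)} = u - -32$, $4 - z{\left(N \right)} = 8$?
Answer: $1183$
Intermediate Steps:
$z{\left(N \right)} = -4$ ($z{\left(N \right)} = 4 - 8 = -4$)
$t{\left(u \right)} = 32 + u$ ($t{\left(u \right)} = u + 32 = 32 + u$)
$B = 6291$ ($B = 5587 - -704 = 5587 + 704 = 6291$)
$s = 17111$ ($s = 5 - \left(-17134 + \left(32 - 4\right)\right) = 5 - \left(-17134 + 28\right) = 5 - -17106 = 5 + 17106 = 17111$)
$s - \left(\left(-2066 + B\right) + 11703\right) = 17111 - \left(\left(-2066 + 6291\right) + 11703\right) = 17111 - \left(4225 + 11703\right) = 17111 - 15928 = 1183$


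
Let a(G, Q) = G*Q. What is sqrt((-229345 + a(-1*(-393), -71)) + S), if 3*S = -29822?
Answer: I*sqrt(2404698)/3 ≈ 516.9*I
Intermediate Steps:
S = -29822/3 (S = (1/3)*(-29822) = -29822/3 ≈ -9940.7)
sqrt((-229345 + a(-1*(-393), -71)) + S) = sqrt((-229345 - 1*(-393)*(-71)) - 29822/3) = sqrt((-229345 + 393*(-71)) - 29822/3) = sqrt((-229345 - 27903) - 29822/3) = sqrt(-257248 - 29822/3) = sqrt(-801566/3) = I*sqrt(2404698)/3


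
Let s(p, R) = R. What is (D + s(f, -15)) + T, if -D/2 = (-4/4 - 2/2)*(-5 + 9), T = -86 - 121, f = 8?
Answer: -206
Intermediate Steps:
T = -207
D = 16 (D = -2*(-4/4 - 2/2)*(-5 + 9) = -2*(-4*¼ - 2*½)*4 = -2*(-1 - 1)*4 = -(-4)*4 = -2*(-8) = 16)
(D + s(f, -15)) + T = (16 - 15) - 207 = 1 - 207 = -206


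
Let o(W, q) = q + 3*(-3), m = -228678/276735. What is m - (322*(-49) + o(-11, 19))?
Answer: 1454442934/92245 ≈ 15767.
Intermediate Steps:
m = -76226/92245 (m = -228678*1/276735 = -76226/92245 ≈ -0.82634)
o(W, q) = -9 + q (o(W, q) = q - 9 = -9 + q)
m - (322*(-49) + o(-11, 19)) = -76226/92245 - (322*(-49) + (-9 + 19)) = -76226/92245 - (-15778 + 10) = -76226/92245 - 1*(-15768) = -76226/92245 + 15768 = 1454442934/92245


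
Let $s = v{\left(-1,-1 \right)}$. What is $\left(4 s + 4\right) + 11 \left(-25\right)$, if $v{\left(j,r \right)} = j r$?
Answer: $-267$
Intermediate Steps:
$s = 1$ ($s = \left(-1\right) \left(-1\right) = 1$)
$\left(4 s + 4\right) + 11 \left(-25\right) = \left(4 \cdot 1 + 4\right) + 11 \left(-25\right) = \left(4 + 4\right) - 275 = 8 - 275 = -267$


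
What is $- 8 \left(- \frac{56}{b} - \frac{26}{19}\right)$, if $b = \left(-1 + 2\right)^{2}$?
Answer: $\frac{8720}{19} \approx 458.95$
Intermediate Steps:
$b = 1$ ($b = 1^{2} = 1$)
$- 8 \left(- \frac{56}{b} - \frac{26}{19}\right) = - 8 \left(- \frac{56}{1} - \frac{26}{19}\right) = - 8 \left(\left(-56\right) 1 - \frac{26}{19}\right) = - 8 \left(-56 - \frac{26}{19}\right) = \left(-8\right) \left(- \frac{1090}{19}\right) = \frac{8720}{19}$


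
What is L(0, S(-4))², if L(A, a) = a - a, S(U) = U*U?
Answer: 0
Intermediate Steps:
S(U) = U²
L(A, a) = 0
L(0, S(-4))² = 0² = 0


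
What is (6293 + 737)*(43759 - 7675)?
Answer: 253670520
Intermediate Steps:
(6293 + 737)*(43759 - 7675) = 7030*36084 = 253670520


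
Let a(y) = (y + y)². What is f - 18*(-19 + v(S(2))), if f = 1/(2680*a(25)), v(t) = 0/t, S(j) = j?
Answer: 2291400001/6700000 ≈ 342.00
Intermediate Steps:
a(y) = 4*y² (a(y) = (2*y)² = 4*y²)
v(t) = 0
f = 1/6700000 (f = 1/(2680*((4*25²))) = 1/(2680*((4*625))) = (1/2680)/2500 = (1/2680)*(1/2500) = 1/6700000 ≈ 1.4925e-7)
f - 18*(-19 + v(S(2))) = 1/6700000 - 18*(-19 + 0) = 1/6700000 - 18*(-19) = 1/6700000 + 342 = 2291400001/6700000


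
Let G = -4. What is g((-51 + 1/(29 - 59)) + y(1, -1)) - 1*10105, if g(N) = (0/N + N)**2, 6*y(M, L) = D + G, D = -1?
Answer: -1668341/225 ≈ -7414.9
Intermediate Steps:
y(M, L) = -5/6 (y(M, L) = (-1 - 4)/6 = (1/6)*(-5) = -5/6)
g(N) = N**2 (g(N) = (0 + N)**2 = N**2)
g((-51 + 1/(29 - 59)) + y(1, -1)) - 1*10105 = ((-51 + 1/(29 - 59)) - 5/6)**2 - 1*10105 = ((-51 + 1/(-30)) - 5/6)**2 - 10105 = ((-51 - 1/30) - 5/6)**2 - 10105 = (-1531/30 - 5/6)**2 - 10105 = (-778/15)**2 - 10105 = 605284/225 - 10105 = -1668341/225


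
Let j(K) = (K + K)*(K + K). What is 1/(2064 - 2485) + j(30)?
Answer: 1515599/421 ≈ 3600.0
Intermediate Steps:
j(K) = 4*K² (j(K) = (2*K)*(2*K) = 4*K²)
1/(2064 - 2485) + j(30) = 1/(2064 - 2485) + 4*30² = 1/(-421) + 4*900 = -1/421 + 3600 = 1515599/421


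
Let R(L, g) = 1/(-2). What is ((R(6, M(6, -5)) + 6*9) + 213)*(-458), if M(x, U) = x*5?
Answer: -122057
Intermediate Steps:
M(x, U) = 5*x
R(L, g) = -½
((R(6, M(6, -5)) + 6*9) + 213)*(-458) = ((-½ + 6*9) + 213)*(-458) = ((-½ + 54) + 213)*(-458) = (107/2 + 213)*(-458) = (533/2)*(-458) = -122057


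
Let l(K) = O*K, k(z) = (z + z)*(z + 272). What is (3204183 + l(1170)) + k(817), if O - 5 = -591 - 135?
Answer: 4140039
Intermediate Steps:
O = -721 (O = 5 + (-591 - 135) = 5 - 726 = -721)
k(z) = 2*z*(272 + z) (k(z) = (2*z)*(272 + z) = 2*z*(272 + z))
l(K) = -721*K
(3204183 + l(1170)) + k(817) = (3204183 - 721*1170) + 2*817*(272 + 817) = (3204183 - 843570) + 2*817*1089 = 2360613 + 1779426 = 4140039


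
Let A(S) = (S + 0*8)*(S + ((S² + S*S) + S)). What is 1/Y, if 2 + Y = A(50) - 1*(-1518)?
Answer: 1/256516 ≈ 3.8984e-6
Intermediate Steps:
A(S) = S*(2*S + 2*S²) (A(S) = (S + 0)*(S + ((S² + S²) + S)) = S*(S + (2*S² + S)) = S*(S + (S + 2*S²)) = S*(2*S + 2*S²))
Y = 256516 (Y = -2 + (2*50²*(1 + 50) - 1*(-1518)) = -2 + (2*2500*51 + 1518) = -2 + (255000 + 1518) = -2 + 256518 = 256516)
1/Y = 1/256516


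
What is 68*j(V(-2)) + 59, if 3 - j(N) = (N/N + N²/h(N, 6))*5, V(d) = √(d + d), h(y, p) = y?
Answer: -77 - 680*I ≈ -77.0 - 680.0*I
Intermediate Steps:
V(d) = √2*√d (V(d) = √(2*d) = √2*√d)
j(N) = -2 - 5*N (j(N) = 3 - (N/N + N²/N)*5 = 3 - (1 + N)*5 = 3 - (5 + 5*N) = 3 + (-5 - 5*N) = -2 - 5*N)
68*j(V(-2)) + 59 = 68*(-2 - 5*√2*√(-2)) + 59 = 68*(-2 - 5*√2*I*√2) + 59 = 68*(-2 - 10*I) + 59 = (-136 - 680*I) + 59 = -77 - 680*I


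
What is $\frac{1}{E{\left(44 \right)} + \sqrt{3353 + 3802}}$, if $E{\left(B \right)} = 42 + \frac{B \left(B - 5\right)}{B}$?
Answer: $- \frac{3}{22} + \frac{\sqrt{795}}{198} \approx 0.0060391$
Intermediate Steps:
$E{\left(B \right)} = 37 + B$ ($E{\left(B \right)} = 42 + \frac{B \left(-5 + B\right)}{B} = 42 + \left(-5 + B\right) = 37 + B$)
$\frac{1}{E{\left(44 \right)} + \sqrt{3353 + 3802}} = \frac{1}{\left(37 + 44\right) + \sqrt{3353 + 3802}} = \frac{1}{81 + \sqrt{7155}} = \frac{1}{81 + 3 \sqrt{795}}$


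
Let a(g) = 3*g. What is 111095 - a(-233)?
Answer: 111794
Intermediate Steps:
111095 - a(-233) = 111095 - 3*(-233) = 111095 - 1*(-699) = 111095 + 699 = 111794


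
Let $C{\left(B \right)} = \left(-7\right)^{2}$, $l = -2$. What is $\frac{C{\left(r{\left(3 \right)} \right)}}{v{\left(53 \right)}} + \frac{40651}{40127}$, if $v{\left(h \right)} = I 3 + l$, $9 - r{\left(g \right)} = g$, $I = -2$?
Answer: $- \frac{1641015}{321016} \approx -5.1119$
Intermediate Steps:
$r{\left(g \right)} = 9 - g$
$v{\left(h \right)} = -8$ ($v{\left(h \right)} = \left(-2\right) 3 - 2 = -6 - 2 = -8$)
$C{\left(B \right)} = 49$
$\frac{C{\left(r{\left(3 \right)} \right)}}{v{\left(53 \right)}} + \frac{40651}{40127} = \frac{49}{-8} + \frac{40651}{40127} = 49 \left(- \frac{1}{8}\right) + 40651 \cdot \frac{1}{40127} = - \frac{49}{8} + \frac{40651}{40127} = - \frac{1641015}{321016}$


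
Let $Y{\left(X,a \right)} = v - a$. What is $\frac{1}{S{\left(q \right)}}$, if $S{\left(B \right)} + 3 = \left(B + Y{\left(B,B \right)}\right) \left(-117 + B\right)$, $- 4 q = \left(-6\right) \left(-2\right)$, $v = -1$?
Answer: $\frac{1}{117} \approx 0.008547$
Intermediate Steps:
$Y{\left(X,a \right)} = -1 - a$
$q = -3$ ($q = - \frac{\left(-6\right) \left(-2\right)}{4} = \left(- \frac{1}{4}\right) 12 = -3$)
$S{\left(B \right)} = 114 - B$ ($S{\left(B \right)} = -3 + \left(B - \left(1 + B\right)\right) \left(-117 + B\right) = -3 - \left(-117 + B\right) = 114 - B$)
$\frac{1}{S{\left(q \right)}} = \frac{1}{114 - -3} = \frac{1}{114 + 3} = \frac{1}{117}$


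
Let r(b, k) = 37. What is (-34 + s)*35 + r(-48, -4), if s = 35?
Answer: 72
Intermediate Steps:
(-34 + s)*35 + r(-48, -4) = (-34 + 35)*35 + 37 = 1*35 + 37 = 35 + 37 = 72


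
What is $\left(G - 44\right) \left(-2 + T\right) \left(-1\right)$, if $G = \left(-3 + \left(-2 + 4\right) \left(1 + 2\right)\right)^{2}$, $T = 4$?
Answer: $70$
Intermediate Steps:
$G = 9$ ($G = \left(-3 + 2 \cdot 3\right)^{2} = \left(-3 + 6\right)^{2} = 3^{2} = 9$)
$\left(G - 44\right) \left(-2 + T\right) \left(-1\right) = \left(9 - 44\right) \left(-2 + 4\right) \left(-1\right) = - 35 \cdot 2 \left(-1\right) = \left(-35\right) \left(-2\right) = 70$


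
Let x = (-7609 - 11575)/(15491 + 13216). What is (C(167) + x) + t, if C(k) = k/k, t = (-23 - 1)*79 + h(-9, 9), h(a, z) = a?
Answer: -54677312/28707 ≈ -1904.7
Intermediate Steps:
t = -1905 (t = (-23 - 1)*79 - 9 = -24*79 - 9 = -1896 - 9 = -1905)
x = -19184/28707 ≈ -0.66827
C(k) = 1
(C(167) + x) + t = (1 - 19184/28707) - 1905 = 9523/28707 - 1905 = -54677312/28707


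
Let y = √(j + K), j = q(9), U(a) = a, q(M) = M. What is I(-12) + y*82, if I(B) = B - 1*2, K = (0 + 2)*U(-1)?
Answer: -14 + 82*√7 ≈ 202.95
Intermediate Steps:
j = 9
K = -2 (K = (0 + 2)*(-1) = 2*(-1) = -2)
y = √7 (y = √(9 - 2) = √7 ≈ 2.6458)
I(B) = -2 + B (I(B) = B - 2 = -2 + B)
I(-12) + y*82 = (-2 - 12) + √7*82 = -14 + 82*√7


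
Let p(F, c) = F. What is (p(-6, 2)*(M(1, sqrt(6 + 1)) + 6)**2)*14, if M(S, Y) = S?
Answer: -4116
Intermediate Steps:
(p(-6, 2)*(M(1, sqrt(6 + 1)) + 6)**2)*14 = -6*(1 + 6)**2*14 = -6*7**2*14 = -6*49*14 = -294*14 = -4116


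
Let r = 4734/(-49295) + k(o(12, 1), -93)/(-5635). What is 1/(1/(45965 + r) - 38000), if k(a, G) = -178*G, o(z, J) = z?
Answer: -2553438407621/97030659434042535 ≈ -2.6316e-5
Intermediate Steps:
r = -168541104/55555465 (r = 4734/(-49295) - 178*(-93)/(-5635) = 4734*(-1/49295) + 16554*(-1/5635) = -4734/49295 - 16554/5635 = -168541104/55555465 ≈ -3.0337)
1/(1/(45965 + r) - 38000) = 1/(1/(45965 - 168541104/55555465) - 38000) = 1/(1/(2553438407621/55555465) - 38000) = 1/(55555465/2553438407621 - 38000) = 1/(-97030659434042535/2553438407621) = -2553438407621/97030659434042535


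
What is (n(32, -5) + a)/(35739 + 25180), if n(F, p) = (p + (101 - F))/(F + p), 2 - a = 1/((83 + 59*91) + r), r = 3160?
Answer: 1016189/14165129556 ≈ 7.1739e-5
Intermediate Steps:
a = 17223/8612 (a = 2 - 1/((83 + 59*91) + 3160) = 2 - 1/((83 + 5369) + 3160) = 2 - 1/(5452 + 3160) = 2 - 1/8612 = 17223/8612 ≈ 1.9999)
n(F, p) = (101 + p - F)/(F + p)
(n(32, -5) + a)/(35739 + 25180) = ((101 - 5 - 1*32)/(32 - 5) + 17223/8612)/(35739 + 25180) = ((101 - 5 - 32)/27 + 17223/8612)/60919 = ((1/27)*64 + 17223/8612)*(1/60919) = (64/27 + 17223/8612)*(1/60919) = (1016189/232524)*(1/60919) = 1016189/14165129556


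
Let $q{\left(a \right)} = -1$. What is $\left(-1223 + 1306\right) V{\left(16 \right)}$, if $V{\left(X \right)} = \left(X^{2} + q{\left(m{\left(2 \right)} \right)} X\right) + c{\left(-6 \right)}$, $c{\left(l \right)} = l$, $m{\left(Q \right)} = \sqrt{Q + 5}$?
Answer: $19422$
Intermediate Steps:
$m{\left(Q \right)} = \sqrt{5 + Q}$
$V{\left(X \right)} = -6 + X^{2} - X$ ($V{\left(X \right)} = \left(X^{2} - X\right) - 6 = -6 + X^{2} - X$)
$\left(-1223 + 1306\right) V{\left(16 \right)} = \left(-1223 + 1306\right) \left(-6 + 16^{2} - 16\right) = 83 \left(-6 + 256 - 16\right) = 83 \cdot 234 = 19422$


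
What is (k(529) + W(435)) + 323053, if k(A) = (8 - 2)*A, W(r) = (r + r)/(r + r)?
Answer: 326228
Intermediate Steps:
W(r) = 1 (W(r) = (2*r)/((2*r)) = (2*r)*(1/(2*r)) = 1)
k(A) = 6*A
(k(529) + W(435)) + 323053 = (6*529 + 1) + 323053 = (3174 + 1) + 323053 = 3175 + 323053 = 326228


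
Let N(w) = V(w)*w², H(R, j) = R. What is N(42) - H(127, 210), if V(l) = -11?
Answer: -19531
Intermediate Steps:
N(w) = -11*w²
N(42) - H(127, 210) = -11*42² - 1*127 = -11*1764 - 127 = -19404 - 127 = -19531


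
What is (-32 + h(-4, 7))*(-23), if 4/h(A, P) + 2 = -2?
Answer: 759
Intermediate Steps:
h(A, P) = -1 (h(A, P) = 4/(-2 - 2) = 4/(-4) = 4*(-1/4) = -1)
(-32 + h(-4, 7))*(-23) = (-32 - 1)*(-23) = -33*(-23) = 759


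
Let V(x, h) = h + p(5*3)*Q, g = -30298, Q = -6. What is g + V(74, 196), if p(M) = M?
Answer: -30192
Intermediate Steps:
V(x, h) = -90 + h (V(x, h) = h + (5*3)*(-6) = h + 15*(-6) = h - 90 = -90 + h)
g + V(74, 196) = -30298 + (-90 + 196) = -30298 + 106 = -30192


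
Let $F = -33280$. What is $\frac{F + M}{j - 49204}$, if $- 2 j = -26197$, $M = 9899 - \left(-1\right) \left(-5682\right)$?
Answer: $\frac{58126}{72211} \approx 0.80495$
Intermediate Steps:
$M = 4217$ ($M = 9899 - 5682 = 4217$)
$j = \frac{26197}{2}$ ($j = \left(- \frac{1}{2}\right) \left(-26197\right) = \frac{26197}{2} \approx 13099.0$)
$\frac{F + M}{j - 49204} = \frac{-33280 + 4217}{\frac{26197}{2} - 49204} = - \frac{29063}{- \frac{72211}{2}} = \left(-29063\right) \left(- \frac{2}{72211}\right) = \frac{58126}{72211}$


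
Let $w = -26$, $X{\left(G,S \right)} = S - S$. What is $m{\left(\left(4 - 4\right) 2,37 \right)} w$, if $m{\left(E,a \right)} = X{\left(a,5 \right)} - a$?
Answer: $962$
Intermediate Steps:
$X{\left(G,S \right)} = 0$
$m{\left(E,a \right)} = - a$ ($m{\left(E,a \right)} = 0 - a = - a$)
$m{\left(\left(4 - 4\right) 2,37 \right)} w = \left(-1\right) 37 \left(-26\right) = \left(-37\right) \left(-26\right) = 962$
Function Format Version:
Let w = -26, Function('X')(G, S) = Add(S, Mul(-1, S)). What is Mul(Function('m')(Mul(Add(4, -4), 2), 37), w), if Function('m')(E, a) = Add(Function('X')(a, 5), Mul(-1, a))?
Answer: 962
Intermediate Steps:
Function('X')(G, S) = 0
Function('m')(E, a) = Mul(-1, a) (Function('m')(E, a) = Add(0, Mul(-1, a)) = Mul(-1, a))
Mul(Function('m')(Mul(Add(4, -4), 2), 37), w) = Mul(Mul(-1, 37), -26) = Mul(-37, -26) = 962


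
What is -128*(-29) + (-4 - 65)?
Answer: 3643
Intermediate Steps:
-128*(-29) + (-4 - 65) = 3712 - 69 = 3643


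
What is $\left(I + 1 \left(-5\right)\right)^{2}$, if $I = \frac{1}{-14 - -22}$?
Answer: $\frac{1521}{64} \approx 23.766$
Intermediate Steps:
$I = \frac{1}{8}$ ($I = \frac{1}{-14 + 22} = \frac{1}{8} \approx 0.125$)
$\left(I + 1 \left(-5\right)\right)^{2} = \left(\frac{1}{8} + 1 \left(-5\right)\right)^{2} = \left(\frac{1}{8} - 5\right)^{2} = \left(- \frac{39}{8}\right)^{2} = \frac{1521}{64}$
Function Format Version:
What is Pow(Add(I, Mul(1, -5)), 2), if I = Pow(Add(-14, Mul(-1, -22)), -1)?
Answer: Rational(1521, 64) ≈ 23.766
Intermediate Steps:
I = Rational(1, 8) (I = Pow(Add(-14, 22), -1) = Pow(8, -1) = Rational(1, 8) ≈ 0.12500)
Pow(Add(I, Mul(1, -5)), 2) = Pow(Add(Rational(1, 8), Mul(1, -5)), 2) = Pow(Add(Rational(1, 8), -5), 2) = Pow(Rational(-39, 8), 2) = Rational(1521, 64)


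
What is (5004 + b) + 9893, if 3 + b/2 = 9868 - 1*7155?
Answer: 20317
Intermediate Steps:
b = 5420 (b = -6 + 2*(9868 - 1*7155) = -6 + 2*(9868 - 7155) = -6 + 2*2713 = -6 + 5426 = 5420)
(5004 + b) + 9893 = (5004 + 5420) + 9893 = 10424 + 9893 = 20317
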